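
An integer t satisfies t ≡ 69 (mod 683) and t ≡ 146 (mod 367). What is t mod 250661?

112081

683⁻¹ mod 367: 683·331 ≡ 1 (mod 367), so 683⁻¹ ≡ 331.
t = 69 + 683·((146 − 69)·331 mod 367) = 69 + 683·164 = 112081.
Check: 112081 mod 683 = 69, 112081 mod 367 = 146. ✓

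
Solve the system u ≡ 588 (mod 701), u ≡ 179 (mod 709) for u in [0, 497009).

222805

701⁻¹ mod 709: 701×443 ≡ 1 (mod 709), so 701⁻¹ ≡ 443.
u = 588 + 701×((179 − 588)×443 mod 709) = 588 + 701×317 = 222805.
Check: 222805 mod 701 = 588, 222805 mod 709 = 179. ✓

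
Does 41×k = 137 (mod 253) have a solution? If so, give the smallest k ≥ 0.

244

gcd(41, 253) = 1, so a unique solution mod 253 exists.
41⁻¹ ≡ 216 (mod 253).
k ≡ 216×137 ≡ 244 (mod 253).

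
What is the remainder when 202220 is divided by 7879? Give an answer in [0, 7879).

5245

202220 = 25×7879 + 5245, so 202220 ≡ 5245 (mod 7879).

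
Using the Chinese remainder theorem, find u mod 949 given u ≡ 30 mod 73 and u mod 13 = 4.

30

73⁻¹ mod 13: 73*5 ≡ 1 (mod 13), so 73⁻¹ ≡ 5.
u = 30 + 73*((4 − 30)*5 mod 13) = 30 + 73*0 = 30.
Check: 30 mod 73 = 30, 30 mod 13 = 4. ✓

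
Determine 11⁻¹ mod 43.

4

43 = 3*11 + 10
11 = 1*10 + 1
10 = 10*1 + 0
gcd(11, 43) = 1, so the inverse exists.
Back-substitute for 1:
1 = 1*11 − 1*10
  = −1*43 + 4*11
So 11⁻¹ ≡ 4 (mod 43).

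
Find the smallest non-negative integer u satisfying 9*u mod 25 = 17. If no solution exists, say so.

gcd(9, 25) = 1, so a unique solution mod 25 exists.
9⁻¹ ≡ 14 (mod 25).
u ≡ 14*17 ≡ 13 (mod 25).

13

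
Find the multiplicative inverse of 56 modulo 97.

Apply the Euclidean algorithm and back-substitute:
97 = 1×56 + 41
56 = 1×41 + 15
41 = 2×15 + 11
15 = 1×11 + 4
11 = 2×4 + 3
4 = 1×3 + 1
3 = 3×1 + 0
gcd(56, 97) = 1, so the inverse exists.
Back-substitute for 1:
1 = 1×4 − 1×3
  = −1×11 + 3×4
  = 3×15 − 4×11
  = −4×41 + 11×15
  = 11×56 − 15×41
  = −15×97 + 26×56
So 56⁻¹ ≡ 26 (mod 97).

26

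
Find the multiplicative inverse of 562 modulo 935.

188

By the extended Euclidean algorithm:
935 = 1×562 + 373
562 = 1×373 + 189
373 = 1×189 + 184
189 = 1×184 + 5
184 = 36×5 + 4
5 = 1×4 + 1
4 = 4×1 + 0
gcd(562, 935) = 1, so the inverse exists.
Back-substitute for 1:
1 = 1×5 − 1×4
  = −1×184 + 37×5
  = 37×189 − 38×184
  = −38×373 + 75×189
  = 75×562 − 113×373
  = −113×935 + 188×562
So 562⁻¹ ≡ 188 (mod 935).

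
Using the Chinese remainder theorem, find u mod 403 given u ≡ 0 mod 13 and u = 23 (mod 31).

364

13⁻¹ mod 31: 13×12 ≡ 1 (mod 31), so 13⁻¹ ≡ 12.
u = 0 + 13×((23 − 0)×12 mod 31) = 0 + 13×28 = 364.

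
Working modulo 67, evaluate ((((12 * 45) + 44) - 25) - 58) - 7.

12 * 45 = 540 ≡ 4 (mod 67)
4 + 44 = 48
48 - 25 = 23
23 - 58 = -35 ≡ 32 (mod 67)
32 - 7 = 25

25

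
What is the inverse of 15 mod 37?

5

37 = 2*15 + 7
15 = 2*7 + 1
7 = 7*1 + 0
gcd(15, 37) = 1, so the inverse exists.
Bézout: 1 = −2*37 + 5*15.
So 15⁻¹ ≡ 5 (mod 37).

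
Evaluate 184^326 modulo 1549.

1232

184^1 ≡ 184 (mod 1549)
184^2 ≡ 184^2 = 33856 ≡ 1327 (mod 1549)
184^4 ≡ 1327^2 = 1760929 ≡ 1265 (mod 1549)
184^8 ≡ 1265^2 = 1600225 ≡ 108 (mod 1549)
184^16 ≡ 108^2 = 11664 ≡ 821 (mod 1549)
184^32 ≡ 821^2 = 674041 ≡ 226 (mod 1549)
184^64 ≡ 226^2 = 51076 ≡ 1508 (mod 1549)
184^128 ≡ 1508^2 = 2274064 ≡ 132 (mod 1549)
184^256 ≡ 132^2 = 17424 ≡ 385 (mod 1549)
184^326 = 184^256 · 184^64 · 184^4 · 184^2 ≡ 385 · 1508 · 1265 · 1327 (mod 1549).
Accumulate the product:
385 · 1508 = 580580 ≡ 1254
1254 · 1265 = 1586310 ≡ 134
134 · 1327 = 177818 ≡ 1232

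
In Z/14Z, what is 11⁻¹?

By the extended Euclidean algorithm:
14 = 1×11 + 3
11 = 3×3 + 2
3 = 1×2 + 1
2 = 2×1 + 0
gcd(11, 14) = 1, so the inverse exists.
Back-substitute for 1:
1 = 1×3 − 1×2
  = −1×11 + 4×3
  = 4×14 − 5×11
So 11⁻¹ ≡ −5 ≡ 9 (mod 14).

9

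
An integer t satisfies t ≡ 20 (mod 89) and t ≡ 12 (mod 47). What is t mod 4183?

89⁻¹ mod 47: 89·28 ≡ 1 (mod 47), so 89⁻¹ ≡ 28.
t = 20 + 89·((12 − 20)·28 mod 47) = 20 + 89·11 = 999.

999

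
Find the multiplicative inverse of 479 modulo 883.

365

Run the extended Euclidean algorithm:
883 = 1·479 + 404
479 = 1·404 + 75
404 = 5·75 + 29
75 = 2·29 + 17
29 = 1·17 + 12
17 = 1·12 + 5
12 = 2·5 + 2
5 = 2·2 + 1
2 = 2·1 + 0
gcd(479, 883) = 1, so the inverse exists.
Back-substitute for 1:
1 = 1·5 − 2·2
  = −2·12 + 5·5
  = 5·17 − 7·12
  = −7·29 + 12·17
  = 12·75 − 31·29
  = −31·404 + 167·75
  = 167·479 − 198·404
  = −198·883 + 365·479
So 479⁻¹ ≡ 365 (mod 883).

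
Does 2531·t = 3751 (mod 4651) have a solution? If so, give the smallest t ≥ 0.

gcd(2531, 4651) = 1, so a unique solution mod 4651 exists.
2531⁻¹ ≡ 2218 (mod 4651).
t ≡ 2218·3751 ≡ 3730 (mod 4651).

3730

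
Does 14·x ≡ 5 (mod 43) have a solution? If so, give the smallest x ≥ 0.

gcd(14, 43) = 1, so a unique solution mod 43 exists.
14⁻¹ ≡ 40 (mod 43).
x ≡ 40·5 ≡ 28 (mod 43).

28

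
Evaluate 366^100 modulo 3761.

1024

100 in binary is 1100100, i.e. 100 = 64 + 32 + 4.
366^1 ≡ 366 (mod 3761)
366^2 ≡ 366^2 = 133956 ≡ 2321 (mod 3761)
366^4 ≡ 2321^2 = 5387041 ≡ 1289 (mod 3761)
366^8 ≡ 1289^2 = 1661521 ≡ 2920 (mod 3761)
366^16 ≡ 2920^2 = 8526400 ≡ 213 (mod 3761)
366^32 ≡ 213^2 = 45369 ≡ 237 (mod 3761)
366^64 ≡ 237^2 = 56169 ≡ 3515 (mod 3761)
366^100 = 366^64 · 366^32 · 366^4 ≡ 3515 · 237 · 1289 (mod 3761).
Accumulate the product:
3515 · 237 = 833055 ≡ 1874
1874 · 1289 = 2415586 ≡ 1024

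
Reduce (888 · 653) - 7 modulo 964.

888 · 653 = 579864 ≡ 500 (mod 964)
500 - 7 = 493

493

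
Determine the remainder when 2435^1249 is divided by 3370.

2435^1 ≡ 2435 (mod 3370)
2435^2 ≡ 2435^2 = 5929225 ≡ 1395 (mod 3370)
2435^4 ≡ 1395^2 = 1946025 ≡ 1535 (mod 3370)
2435^8 ≡ 1535^2 = 2356225 ≡ 595 (mod 3370)
2435^16 ≡ 595^2 = 354025 ≡ 175 (mod 3370)
2435^32 ≡ 175^2 = 30625 ≡ 295 (mod 3370)
2435^64 ≡ 295^2 = 87025 ≡ 2775 (mod 3370)
2435^128 ≡ 2775^2 = 7700625 ≡ 175 (mod 3370)
2435^256 ≡ 175^2 = 30625 ≡ 295 (mod 3370)
2435^512 ≡ 295^2 = 87025 ≡ 2775 (mod 3370)
2435^1024 ≡ 2775^2 = 7700625 ≡ 175 (mod 3370)
2435^1249 = 2435^1024 * 2435^128 * 2435^64 * 2435^32 * 2435^1 ≡ 175 * 175 * 2775 * 295 * 2435 (mod 3370).
Accumulate the product:
175 * 175 = 30625 ≡ 295
295 * 2775 = 818625 ≡ 3085
3085 * 295 = 910075 ≡ 175
175 * 2435 = 426125 ≡ 1505

1505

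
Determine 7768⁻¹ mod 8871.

6040

8871 = 1·7768 + 1103
7768 = 7·1103 + 47
1103 = 23·47 + 22
47 = 2·22 + 3
22 = 7·3 + 1
3 = 3·1 + 0
gcd(7768, 8871) = 1, so the inverse exists.
Bézout: 1 = 2479·8871 − 2831·7768.
So 7768⁻¹ ≡ −2831 ≡ 6040 (mod 8871).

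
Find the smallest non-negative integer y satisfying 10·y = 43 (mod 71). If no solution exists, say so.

gcd(10, 71) = 1, so a unique solution mod 71 exists.
10⁻¹ ≡ 64 (mod 71).
y ≡ 64·43 ≡ 54 (mod 71).

54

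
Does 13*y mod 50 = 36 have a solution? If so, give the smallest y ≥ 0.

gcd(13, 50) = 1, so a unique solution mod 50 exists.
13⁻¹ ≡ 27 (mod 50).
y ≡ 27*36 ≡ 22 (mod 50).

22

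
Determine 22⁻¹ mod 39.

Run the extended Euclidean algorithm:
39 = 1·22 + 17
22 = 1·17 + 5
17 = 3·5 + 2
5 = 2·2 + 1
2 = 2·1 + 0
gcd(22, 39) = 1, so the inverse exists.
Bézout: 1 = −9·39 + 16·22.
So 22⁻¹ ≡ 16 (mod 39).

16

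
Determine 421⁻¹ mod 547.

369

Run the extended Euclidean algorithm:
547 = 1×421 + 126
421 = 3×126 + 43
126 = 2×43 + 40
43 = 1×40 + 3
40 = 13×3 + 1
3 = 3×1 + 0
gcd(421, 547) = 1, so the inverse exists.
Bézout: 1 = 137×547 − 178×421.
So 421⁻¹ ≡ −178 ≡ 369 (mod 547).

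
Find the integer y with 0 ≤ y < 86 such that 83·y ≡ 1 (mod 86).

57

Run the extended Euclidean algorithm:
86 = 1·83 + 3
83 = 27·3 + 2
3 = 1·2 + 1
2 = 2·1 + 0
gcd(83, 86) = 1, so the inverse exists.
Back-substitute for 1:
1 = 1·3 − 1·2
  = −1·83 + 28·3
  = 28·86 − 29·83
So 83⁻¹ ≡ −29 ≡ 57 (mod 86).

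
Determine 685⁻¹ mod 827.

99

827 = 1·685 + 142
685 = 4·142 + 117
142 = 1·117 + 25
117 = 4·25 + 17
25 = 1·17 + 8
17 = 2·8 + 1
8 = 8·1 + 0
gcd(685, 827) = 1, so the inverse exists.
Bézout: 1 = −82·827 + 99·685.
So 685⁻¹ ≡ 99 (mod 827).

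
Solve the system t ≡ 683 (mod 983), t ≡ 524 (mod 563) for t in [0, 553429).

439101

983⁻¹ mod 563: 983×500 ≡ 1 (mod 563), so 983⁻¹ ≡ 500.
t = 683 + 983×((524 − 683)×500 mod 563) = 683 + 983×446 = 439101.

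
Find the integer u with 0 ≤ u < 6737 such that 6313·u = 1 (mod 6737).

Run the extended Euclidean algorithm:
6737 = 1×6313 + 424
6313 = 14×424 + 377
424 = 1×377 + 47
377 = 8×47 + 1
47 = 47×1 + 0
gcd(6313, 6737) = 1, so the inverse exists.
Bézout: 1 = −134×6737 + 143×6313.
So 6313⁻¹ ≡ 143 (mod 6737).

143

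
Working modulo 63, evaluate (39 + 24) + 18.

39 + 24 = 63 ≡ 0 (mod 63)
0 + 18 = 18

18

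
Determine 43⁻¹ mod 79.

68

By the extended Euclidean algorithm:
79 = 1*43 + 36
43 = 1*36 + 7
36 = 5*7 + 1
7 = 7*1 + 0
gcd(43, 79) = 1, so the inverse exists.
Bézout: 1 = 6*79 − 11*43.
So 43⁻¹ ≡ −11 ≡ 68 (mod 79).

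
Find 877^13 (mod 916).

By square-and-multiply:
13 in binary is 1101, i.e. 13 = 8 + 4 + 1.
877^1 ≡ 877 (mod 916)
877^2 ≡ 877^2 = 769129 ≡ 605 (mod 916)
877^4 ≡ 605^2 = 366025 ≡ 541 (mod 916)
877^8 ≡ 541^2 = 292681 ≡ 477 (mod 916)
877^13 = 877^8 · 877^4 · 877^1 ≡ 477 · 541 · 877 (mod 916).
Accumulate the product:
477 · 541 = 258057 ≡ 661
661 · 877 = 579697 ≡ 785

785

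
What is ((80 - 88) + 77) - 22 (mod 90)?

47

80 - 88 = -8 ≡ 82 (mod 90)
82 + 77 = 159 ≡ 69 (mod 90)
69 - 22 = 47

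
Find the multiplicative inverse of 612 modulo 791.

791 = 1*612 + 179
612 = 3*179 + 75
179 = 2*75 + 29
75 = 2*29 + 17
29 = 1*17 + 12
17 = 1*12 + 5
12 = 2*5 + 2
5 = 2*2 + 1
2 = 2*1 + 0
gcd(612, 791) = 1, so the inverse exists.
Back-substitute for 1:
1 = 1*5 − 2*2
  = −2*12 + 5*5
  = 5*17 − 7*12
  = −7*29 + 12*17
  = 12*75 − 31*29
  = −31*179 + 74*75
  = 74*612 − 253*179
  = −253*791 + 327*612
So 612⁻¹ ≡ 327 (mod 791).

327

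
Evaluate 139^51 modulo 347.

By square-and-multiply:
51 in binary is 110011, i.e. 51 = 32 + 16 + 2 + 1.
139^1 ≡ 139 (mod 347)
139^2 ≡ 139^2 = 19321 ≡ 236 (mod 347)
139^4 ≡ 236^2 = 55696 ≡ 176 (mod 347)
139^8 ≡ 176^2 = 30976 ≡ 93 (mod 347)
139^16 ≡ 93^2 = 8649 ≡ 321 (mod 347)
139^32 ≡ 321^2 = 103041 ≡ 329 (mod 347)
139^51 = 139^32 × 139^16 × 139^2 × 139^1 ≡ 329 × 321 × 236 × 139 (mod 347).
Accumulate the product:
329 × 321 = 105609 ≡ 121
121 × 236 = 28556 ≡ 102
102 × 139 = 14178 ≡ 298

298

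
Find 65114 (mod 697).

65114 = 93×697 + 293, so 65114 ≡ 293 (mod 697).

293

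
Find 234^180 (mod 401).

179

Compute successive squares:
180 in binary is 10110100, i.e. 180 = 128 + 32 + 16 + 4.
234^1 ≡ 234 (mod 401)
234^2 ≡ 234^2 = 54756 ≡ 220 (mod 401)
234^4 ≡ 220^2 = 48400 ≡ 280 (mod 401)
234^8 ≡ 280^2 = 78400 ≡ 205 (mod 401)
234^16 ≡ 205^2 = 42025 ≡ 321 (mod 401)
234^32 ≡ 321^2 = 103041 ≡ 385 (mod 401)
234^64 ≡ 385^2 = 148225 ≡ 256 (mod 401)
234^128 ≡ 256^2 = 65536 ≡ 173 (mod 401)
234^180 = 234^128 * 234^32 * 234^16 * 234^4 ≡ 173 * 385 * 321 * 280 (mod 401).
Accumulate the product:
173 * 385 = 66605 ≡ 39
39 * 321 = 12519 ≡ 88
88 * 280 = 24640 ≡ 179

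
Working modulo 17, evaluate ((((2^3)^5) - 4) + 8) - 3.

(2)^3 ≡ 8 (mod 17)
(8)^5 ≡ 9 (mod 17)
9 - 4 = 5
5 + 8 = 13
13 - 3 = 10

10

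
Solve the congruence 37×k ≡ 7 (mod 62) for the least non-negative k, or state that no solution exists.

gcd(37, 62) = 1, so a unique solution mod 62 exists.
37⁻¹ ≡ 57 (mod 62).
k ≡ 57×7 ≡ 27 (mod 62).

27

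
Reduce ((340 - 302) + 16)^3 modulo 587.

148

340 - 302 = 38
38 + 16 = 54
(54)^3 ≡ 148 (mod 587)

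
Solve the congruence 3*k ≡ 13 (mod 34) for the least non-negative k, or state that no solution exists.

27

gcd(3, 34) = 1, so a unique solution mod 34 exists.
3⁻¹ ≡ 23 (mod 34).
k ≡ 23*13 ≡ 27 (mod 34).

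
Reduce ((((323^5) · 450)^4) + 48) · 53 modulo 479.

131

(323)^5 ≡ 99 (mod 479)
99 · 450 = 44550 ≡ 3 (mod 479)
(3)^4 ≡ 81 (mod 479)
81 + 48 = 129
129 · 53 = 6837 ≡ 131 (mod 479)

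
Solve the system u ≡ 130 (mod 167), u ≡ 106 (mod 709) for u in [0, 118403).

167⁻¹ mod 709: 167·242 ≡ 1 (mod 709), so 167⁻¹ ≡ 242.
u = 130 + 167·((106 − 130)·242 mod 709) = 130 + 167·573 = 95821.
Check: 95821 mod 167 = 130, 95821 mod 709 = 106. ✓

95821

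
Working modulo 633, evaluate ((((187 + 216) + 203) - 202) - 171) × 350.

526

187 + 216 = 403
403 + 203 = 606
606 - 202 = 404
404 - 171 = 233
233 × 350 = 81550 ≡ 526 (mod 633)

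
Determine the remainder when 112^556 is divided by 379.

331

556 in binary is 1000101100, i.e. 556 = 512 + 32 + 8 + 4.
112^1 ≡ 112 (mod 379)
112^2 ≡ 112^2 = 12544 ≡ 37 (mod 379)
112^4 ≡ 37^2 = 1369 ≡ 232 (mod 379)
112^8 ≡ 232^2 = 53824 ≡ 6 (mod 379)
112^16 ≡ 6^2 = 36 (mod 379)
112^32 ≡ 36^2 = 1296 ≡ 159 (mod 379)
112^64 ≡ 159^2 = 25281 ≡ 267 (mod 379)
112^128 ≡ 267^2 = 71289 ≡ 37 (mod 379)
112^256 ≡ 37^2 = 1369 ≡ 232 (mod 379)
112^512 ≡ 232^2 = 53824 ≡ 6 (mod 379)
112^556 = 112^512 * 112^32 * 112^8 * 112^4 ≡ 6 * 159 * 6 * 232 (mod 379).
Accumulate the product:
6 * 159 = 954 ≡ 196
196 * 6 = 1176 ≡ 39
39 * 232 = 9048 ≡ 331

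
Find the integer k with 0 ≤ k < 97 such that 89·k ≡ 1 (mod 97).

By the extended Euclidean algorithm:
97 = 1·89 + 8
89 = 11·8 + 1
8 = 8·1 + 0
gcd(89, 97) = 1, so the inverse exists.
Bézout: 1 = −11·97 + 12·89.
So 89⁻¹ ≡ 12 (mod 97).

12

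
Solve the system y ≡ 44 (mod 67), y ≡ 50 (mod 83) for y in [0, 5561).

67⁻¹ mod 83: 67*57 ≡ 1 (mod 83), so 67⁻¹ ≡ 57.
y = 44 + 67*((50 − 44)*57 mod 83) = 44 + 67*10 = 714.
Check: 714 mod 67 = 44, 714 mod 83 = 50. ✓

714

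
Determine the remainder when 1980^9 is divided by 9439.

2481

By square-and-multiply:
1980^1 ≡ 1980 (mod 9439)
1980^2 ≡ 1980^2 = 3920400 ≡ 3215 (mod 9439)
1980^4 ≡ 3215^2 = 10336225 ≡ 520 (mod 9439)
1980^8 ≡ 520^2 = 270400 ≡ 6108 (mod 9439)
1980^9 = 1980^8 × 1980^1 ≡ 6108 × 1980 (mod 9439).
6108 × 1980 = 12093840 ≡ 2481 (mod 9439).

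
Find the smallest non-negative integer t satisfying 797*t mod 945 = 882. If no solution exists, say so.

441

gcd(797, 945) = 1, so a unique solution mod 945 exists.
797⁻¹ ≡ 83 (mod 945).
t ≡ 83*882 ≡ 441 (mod 945).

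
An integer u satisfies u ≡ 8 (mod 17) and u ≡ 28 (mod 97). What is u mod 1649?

17⁻¹ mod 97: 17*40 ≡ 1 (mod 97), so 17⁻¹ ≡ 40.
u = 8 + 17*((28 − 8)*40 mod 97) = 8 + 17*24 = 416.
Check: 416 mod 17 = 8, 416 mod 97 = 28. ✓

416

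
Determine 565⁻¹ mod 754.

754 = 1×565 + 189
565 = 2×189 + 187
189 = 1×187 + 2
187 = 93×2 + 1
2 = 2×1 + 0
gcd(565, 754) = 1, so the inverse exists.
Back-substitute for 1:
1 = 1×187 − 93×2
  = −93×189 + 94×187
  = 94×565 − 281×189
  = −281×754 + 375×565
So 565⁻¹ ≡ 375 (mod 754).

375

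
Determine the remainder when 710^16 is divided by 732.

Compute successive squares:
710^1 ≡ 710 (mod 732)
710^2 ≡ 710^2 = 504100 ≡ 484 (mod 732)
710^4 ≡ 484^2 = 234256 ≡ 16 (mod 732)
710^8 ≡ 16^2 = 256 (mod 732)
710^16 ≡ 256^2 = 65536 ≡ 388 (mod 732)
So 710^16 ≡ 388 (mod 732).

388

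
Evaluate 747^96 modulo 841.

96 in binary is 1100000, i.e. 96 = 64 + 32.
747^1 ≡ 747 (mod 841)
747^2 ≡ 747^2 = 558009 ≡ 426 (mod 841)
747^4 ≡ 426^2 = 181476 ≡ 661 (mod 841)
747^8 ≡ 661^2 = 436921 ≡ 442 (mod 841)
747^16 ≡ 442^2 = 195364 ≡ 252 (mod 841)
747^32 ≡ 252^2 = 63504 ≡ 429 (mod 841)
747^64 ≡ 429^2 = 184041 ≡ 703 (mod 841)
747^96 = 747^64 * 747^32 ≡ 703 * 429 (mod 841).
703 * 429 = 301587 ≡ 509 (mod 841).

509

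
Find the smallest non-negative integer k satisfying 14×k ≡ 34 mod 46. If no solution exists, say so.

gcd(14, 46) = 2, and 2 | 34, so solutions exist.
Divide through by 2: 7×k ≡ 17 mod 23.
7⁻¹ ≡ 10 (mod 23).
k ≡ 10×17 ≡ 9 (mod 23).
The smallest non-negative solution is k = 9.

9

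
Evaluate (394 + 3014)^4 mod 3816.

1512

394 + 3014 = 3408
(3408)^4 ≡ 1512 (mod 3816)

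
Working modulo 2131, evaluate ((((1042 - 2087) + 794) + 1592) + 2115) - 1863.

1593

1042 - 2087 = -1045 ≡ 1086 (mod 2131)
1086 + 794 = 1880
1880 + 1592 = 3472 ≡ 1341 (mod 2131)
1341 + 2115 = 3456 ≡ 1325 (mod 2131)
1325 - 1863 = -538 ≡ 1593 (mod 2131)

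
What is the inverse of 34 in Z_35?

35 = 1×34 + 1
34 = 34×1 + 0
gcd(34, 35) = 1, so the inverse exists.
Back-substitute for 1:
1 = 1×35 − 1×34
So 34⁻¹ ≡ −1 ≡ 34 (mod 35).

34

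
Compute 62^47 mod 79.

47 in binary is 101111, i.e. 47 = 32 + 8 + 4 + 2 + 1.
62^1 ≡ 62 (mod 79)
62^2 ≡ 62^2 = 3844 ≡ 52 (mod 79)
62^4 ≡ 52^2 = 2704 ≡ 18 (mod 79)
62^8 ≡ 18^2 = 324 ≡ 8 (mod 79)
62^16 ≡ 8^2 = 64 (mod 79)
62^32 ≡ 64^2 = 4096 ≡ 67 (mod 79)
62^47 = 62^32 * 62^8 * 62^4 * 62^2 * 62^1 ≡ 67 * 8 * 18 * 52 * 62 (mod 79).
Accumulate the product:
67 * 8 = 536 ≡ 62
62 * 18 = 1116 ≡ 10
10 * 52 = 520 ≡ 46
46 * 62 = 2852 ≡ 8

8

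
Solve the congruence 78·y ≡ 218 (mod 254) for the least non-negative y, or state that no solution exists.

gcd(78, 254) = 2, and 2 | 218, so solutions exist.
Divide through by 2: 39·y ≡ 109 mod 127.
39⁻¹ ≡ 114 (mod 127).
y ≡ 114·109 ≡ 107 (mod 127).
The smallest non-negative solution is y = 107.

107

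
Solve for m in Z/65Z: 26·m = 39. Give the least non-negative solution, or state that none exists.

gcd(26, 65) = 13, and 13 | 39, so solutions exist.
Divide through by 13: 2·m ≡ 3 (mod 5).
2⁻¹ ≡ 3 (mod 5).
m ≡ 3·3 ≡ 4 (mod 5).
The smallest non-negative solution is m = 4.

4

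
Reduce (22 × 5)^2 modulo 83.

22 × 5 = 110 ≡ 27 (mod 83)
(27)^2 ≡ 65 (mod 83)

65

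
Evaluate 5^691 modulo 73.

58

691 in binary is 1010110011, i.e. 691 = 512 + 128 + 32 + 16 + 2 + 1.
5^1 ≡ 5 (mod 73)
5^2 ≡ 5^2 = 25 (mod 73)
5^4 ≡ 25^2 = 625 ≡ 41 (mod 73)
5^8 ≡ 41^2 = 1681 ≡ 2 (mod 73)
5^16 ≡ 2^2 = 4 (mod 73)
5^32 ≡ 4^2 = 16 (mod 73)
5^64 ≡ 16^2 = 256 ≡ 37 (mod 73)
5^128 ≡ 37^2 = 1369 ≡ 55 (mod 73)
5^256 ≡ 55^2 = 3025 ≡ 32 (mod 73)
5^512 ≡ 32^2 = 1024 ≡ 2 (mod 73)
5^691 = 5^512 · 5^128 · 5^32 · 5^16 · 5^2 · 5^1 ≡ 2 · 55 · 16 · 4 · 25 · 5 (mod 73).
Accumulate the product:
2 · 55 = 110 ≡ 37
37 · 16 = 592 ≡ 8
8 · 4 = 32
32 · 25 = 800 ≡ 70
70 · 5 = 350 ≡ 58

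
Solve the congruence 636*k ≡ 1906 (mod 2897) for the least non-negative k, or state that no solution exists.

1907

gcd(636, 2897) = 1, so a unique solution mod 2897 exists.
636⁻¹ ≡ 1945 (mod 2897).
k ≡ 1945*1906 ≡ 1907 (mod 2897).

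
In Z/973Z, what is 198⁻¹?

Run the extended Euclidean algorithm:
973 = 4×198 + 181
198 = 1×181 + 17
181 = 10×17 + 11
17 = 1×11 + 6
11 = 1×6 + 5
6 = 1×5 + 1
5 = 5×1 + 0
gcd(198, 973) = 1, so the inverse exists.
Back-substitute for 1:
1 = 1×6 − 1×5
  = −1×11 + 2×6
  = 2×17 − 3×11
  = −3×181 + 32×17
  = 32×198 − 35×181
  = −35×973 + 172×198
So 198⁻¹ ≡ 172 (mod 973).

172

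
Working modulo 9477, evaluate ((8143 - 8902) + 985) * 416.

8143 - 8902 = -759 ≡ 8718 (mod 9477)
8718 + 985 = 9703 ≡ 226 (mod 9477)
226 * 416 = 94016 ≡ 8723 (mod 9477)

8723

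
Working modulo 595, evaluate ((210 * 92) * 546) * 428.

210 * 92 = 19320 ≡ 280 (mod 595)
280 * 546 = 152880 ≡ 560 (mod 595)
560 * 428 = 239680 ≡ 490 (mod 595)

490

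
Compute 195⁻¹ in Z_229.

By the extended Euclidean algorithm:
229 = 1·195 + 34
195 = 5·34 + 25
34 = 1·25 + 9
25 = 2·9 + 7
9 = 1·7 + 2
7 = 3·2 + 1
2 = 2·1 + 0
gcd(195, 229) = 1, so the inverse exists.
Back-substitute for 1:
1 = 1·7 − 3·2
  = −3·9 + 4·7
  = 4·25 − 11·9
  = −11·34 + 15·25
  = 15·195 − 86·34
  = −86·229 + 101·195
So 195⁻¹ ≡ 101 (mod 229).

101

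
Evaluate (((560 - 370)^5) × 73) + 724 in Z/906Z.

560 - 370 = 190
(190)^5 ≡ 340 (mod 906)
340 × 73 = 24820 ≡ 358 (mod 906)
358 + 724 = 1082 ≡ 176 (mod 906)

176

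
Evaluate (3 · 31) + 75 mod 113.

55

3 · 31 = 93
93 + 75 = 168 ≡ 55 (mod 113)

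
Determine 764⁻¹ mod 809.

791

809 = 1·764 + 45
764 = 16·45 + 44
45 = 1·44 + 1
44 = 44·1 + 0
gcd(764, 809) = 1, so the inverse exists.
Bézout: 1 = 17·809 − 18·764.
So 764⁻¹ ≡ −18 ≡ 791 (mod 809).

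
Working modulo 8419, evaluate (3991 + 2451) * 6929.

7499

3991 + 2451 = 6442
6442 * 6929 = 44636618 ≡ 7499 (mod 8419)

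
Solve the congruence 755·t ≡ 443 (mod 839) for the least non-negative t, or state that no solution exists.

604

gcd(755, 839) = 1, so a unique solution mod 839 exists.
755⁻¹ ≡ 829 (mod 839).
t ≡ 829·443 ≡ 604 (mod 839).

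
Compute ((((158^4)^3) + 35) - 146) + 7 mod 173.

(158)^4 ≡ 109 (mod 173)
(109)^3 ≡ 124 (mod 173)
124 + 35 = 159
159 - 146 = 13
13 + 7 = 20

20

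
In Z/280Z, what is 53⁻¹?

Run the extended Euclidean algorithm:
280 = 5*53 + 15
53 = 3*15 + 8
15 = 1*8 + 7
8 = 1*7 + 1
7 = 7*1 + 0
gcd(53, 280) = 1, so the inverse exists.
Bézout: 1 = −7*280 + 37*53.
So 53⁻¹ ≡ 37 (mod 280).

37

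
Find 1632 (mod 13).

1632 = 125·13 + 7, so 1632 ≡ 7 (mod 13).

7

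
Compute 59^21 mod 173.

By square-and-multiply:
59^1 ≡ 59 (mod 173)
59^2 ≡ 59^2 = 3481 ≡ 21 (mod 173)
59^4 ≡ 21^2 = 441 ≡ 95 (mod 173)
59^8 ≡ 95^2 = 9025 ≡ 29 (mod 173)
59^16 ≡ 29^2 = 841 ≡ 149 (mod 173)
59^21 = 59^16 * 59^4 * 59^1 ≡ 149 * 95 * 59 (mod 173).
Accumulate the product:
149 * 95 = 14155 ≡ 142
142 * 59 = 8378 ≡ 74

74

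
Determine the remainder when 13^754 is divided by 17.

Using repeated squaring:
754 in binary is 1011110010, i.e. 754 = 512 + 128 + 64 + 32 + 16 + 2.
13^1 ≡ 13 (mod 17)
13^2 ≡ 13^2 = 169 ≡ 16 (mod 17)
13^4 ≡ 16^2 = 256 ≡ 1 (mod 17)
13^8 ≡ 1^2 = 1 (mod 17)
13^16 ≡ 1^2 = 1 (mod 17)
13^32 ≡ 1^2 = 1 (mod 17)
13^64 ≡ 1^2 = 1 (mod 17)
13^128 ≡ 1^2 = 1 (mod 17)
13^256 ≡ 1^2 = 1 (mod 17)
13^512 ≡ 1^2 = 1 (mod 17)
13^754 = 13^512 * 13^128 * 13^64 * 13^32 * 13^16 * 13^2 ≡ 1 * 1 * 1 * 1 * 1 * 16 (mod 17).
Accumulate the product:
1 * 1 = 1
1 * 1 = 1
1 * 1 = 1
1 * 1 = 1
1 * 16 = 16

16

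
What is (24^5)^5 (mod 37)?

(24)^5 ≡ 2 (mod 37)
(2)^5 ≡ 32 (mod 37)

32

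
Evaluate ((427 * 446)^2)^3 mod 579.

427 * 446 = 190442 ≡ 530 (mod 579)
(530)^2 ≡ 85 (mod 579)
(85)^3 ≡ 385 (mod 579)

385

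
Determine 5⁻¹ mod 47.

19

Run the extended Euclidean algorithm:
47 = 9·5 + 2
5 = 2·2 + 1
2 = 2·1 + 0
gcd(5, 47) = 1, so the inverse exists.
Bézout: 1 = −2·47 + 19·5.
So 5⁻¹ ≡ 19 (mod 47).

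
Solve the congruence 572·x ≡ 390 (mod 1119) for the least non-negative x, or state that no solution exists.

255

gcd(572, 1119) = 1, so a unique solution mod 1119 exists.
572⁻¹ ≡ 761 (mod 1119).
x ≡ 761·390 ≡ 255 (mod 1119).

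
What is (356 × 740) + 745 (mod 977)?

395

356 × 740 = 263440 ≡ 627 (mod 977)
627 + 745 = 1372 ≡ 395 (mod 977)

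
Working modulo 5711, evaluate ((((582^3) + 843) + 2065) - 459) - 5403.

(582)^3 ≡ 5070 (mod 5711)
5070 + 843 = 5913 ≡ 202 (mod 5711)
202 + 2065 = 2267
2267 - 459 = 1808
1808 - 5403 = -3595 ≡ 2116 (mod 5711)

2116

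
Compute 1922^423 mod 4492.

By square-and-multiply:
423 in binary is 110100111, i.e. 423 = 256 + 128 + 32 + 4 + 2 + 1.
1922^1 ≡ 1922 (mod 4492)
1922^2 ≡ 1922^2 = 3694084 ≡ 1660 (mod 4492)
1922^4 ≡ 1660^2 = 2755600 ≡ 2004 (mod 4492)
1922^8 ≡ 2004^2 = 4016016 ≡ 168 (mod 4492)
1922^16 ≡ 168^2 = 28224 ≡ 1272 (mod 4492)
1922^32 ≡ 1272^2 = 1617984 ≡ 864 (mod 4492)
1922^64 ≡ 864^2 = 746496 ≡ 824 (mod 4492)
1922^128 ≡ 824^2 = 678976 ≡ 684 (mod 4492)
1922^256 ≡ 684^2 = 467856 ≡ 688 (mod 4492)
1922^423 = 1922^256 · 1922^128 · 1922^32 · 1922^4 · 1922^2 · 1922^1 ≡ 688 · 684 · 864 · 2004 · 1660 · 1922 (mod 4492).
Accumulate the product:
688 · 684 = 470592 ≡ 3424
3424 · 864 = 2958336 ≡ 2600
2600 · 2004 = 5210400 ≡ 4172
4172 · 1660 = 6925520 ≡ 3348
3348 · 1922 = 6434856 ≡ 2312

2312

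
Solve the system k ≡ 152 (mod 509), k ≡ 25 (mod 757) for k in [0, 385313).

281629

509⁻¹ mod 757: 509·699 ≡ 1 (mod 757), so 509⁻¹ ≡ 699.
k = 152 + 509·((25 − 152)·699 mod 757) = 152 + 509·553 = 281629.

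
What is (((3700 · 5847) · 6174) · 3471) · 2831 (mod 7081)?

3700 · 5847 = 21633900 ≡ 1445 (mod 7081)
1445 · 6174 = 8921430 ≡ 6451 (mod 7081)
6451 · 3471 = 22391421 ≡ 1299 (mod 7081)
1299 · 2831 = 3677469 ≡ 2430 (mod 7081)

2430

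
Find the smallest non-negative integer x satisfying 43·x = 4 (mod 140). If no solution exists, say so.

gcd(43, 140) = 1, so a unique solution mod 140 exists.
43⁻¹ ≡ 127 (mod 140).
x ≡ 127·4 ≡ 88 (mod 140).

88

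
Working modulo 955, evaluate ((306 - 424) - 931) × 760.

306 - 424 = -118 ≡ 837 (mod 955)
837 - 931 = -94 ≡ 861 (mod 955)
861 × 760 = 654360 ≡ 185 (mod 955)

185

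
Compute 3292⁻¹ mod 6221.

Apply the Euclidean algorithm and back-substitute:
6221 = 1×3292 + 2929
3292 = 1×2929 + 363
2929 = 8×363 + 25
363 = 14×25 + 13
25 = 1×13 + 12
13 = 1×12 + 1
12 = 12×1 + 0
gcd(3292, 6221) = 1, so the inverse exists.
Back-substitute for 1:
1 = 1×13 − 1×12
  = −1×25 + 2×13
  = 2×363 − 29×25
  = −29×2929 + 234×363
  = 234×3292 − 263×2929
  = −263×6221 + 497×3292
So 3292⁻¹ ≡ 497 (mod 6221).

497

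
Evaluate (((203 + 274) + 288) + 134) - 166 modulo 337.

203 + 274 = 477 ≡ 140 (mod 337)
140 + 288 = 428 ≡ 91 (mod 337)
91 + 134 = 225
225 - 166 = 59

59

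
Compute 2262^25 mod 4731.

3231

By square-and-multiply:
25 in binary is 11001, i.e. 25 = 16 + 8 + 1.
2262^1 ≡ 2262 (mod 4731)
2262^2 ≡ 2262^2 = 5116644 ≡ 2433 (mod 4731)
2262^4 ≡ 2433^2 = 5919489 ≡ 1008 (mod 4731)
2262^8 ≡ 1008^2 = 1016064 ≡ 3630 (mod 4731)
2262^16 ≡ 3630^2 = 13176900 ≡ 1065 (mod 4731)
2262^25 = 2262^16 · 2262^8 · 2262^1 ≡ 1065 · 3630 · 2262 (mod 4731).
Accumulate the product:
1065 · 3630 = 3865950 ≡ 723
723 · 2262 = 1635426 ≡ 3231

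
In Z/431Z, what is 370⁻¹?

431 = 1*370 + 61
370 = 6*61 + 4
61 = 15*4 + 1
4 = 4*1 + 0
gcd(370, 431) = 1, so the inverse exists.
Bézout: 1 = 91*431 − 106*370.
So 370⁻¹ ≡ −106 ≡ 325 (mod 431).

325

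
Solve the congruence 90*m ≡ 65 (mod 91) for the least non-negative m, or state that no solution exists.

gcd(90, 91) = 1, so a unique solution mod 91 exists.
90⁻¹ ≡ 90 (mod 91).
m ≡ 90*65 ≡ 26 (mod 91).

26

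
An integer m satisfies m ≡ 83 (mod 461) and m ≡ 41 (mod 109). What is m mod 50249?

25438

461⁻¹ mod 109: 461*48 ≡ 1 (mod 109), so 461⁻¹ ≡ 48.
m = 83 + 461*((41 − 83)*48 mod 109) = 83 + 461*55 = 25438.
Check: 25438 mod 461 = 83, 25438 mod 109 = 41. ✓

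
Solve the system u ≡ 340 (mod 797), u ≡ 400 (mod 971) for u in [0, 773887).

240237

797⁻¹ mod 971: 797×798 ≡ 1 (mod 971), so 797⁻¹ ≡ 798.
u = 340 + 797×((400 − 340)×798 mod 971) = 340 + 797×301 = 240237.
Check: 240237 mod 797 = 340, 240237 mod 971 = 400. ✓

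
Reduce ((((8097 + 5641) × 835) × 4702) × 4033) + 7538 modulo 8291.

70

8097 + 5641 = 13738 ≡ 5447 (mod 8291)
5447 × 835 = 4548245 ≡ 4777 (mod 8291)
4777 × 4702 = 22461454 ≡ 1135 (mod 8291)
1135 × 4033 = 4577455 ≡ 823 (mod 8291)
823 + 7538 = 8361 ≡ 70 (mod 8291)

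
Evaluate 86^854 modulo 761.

601

Using repeated squaring:
854 in binary is 1101010110, i.e. 854 = 512 + 256 + 64 + 16 + 4 + 2.
86^1 ≡ 86 (mod 761)
86^2 ≡ 86^2 = 7396 ≡ 547 (mod 761)
86^4 ≡ 547^2 = 299209 ≡ 136 (mod 761)
86^8 ≡ 136^2 = 18496 ≡ 232 (mod 761)
86^16 ≡ 232^2 = 53824 ≡ 554 (mod 761)
86^32 ≡ 554^2 = 306916 ≡ 233 (mod 761)
86^64 ≡ 233^2 = 54289 ≡ 258 (mod 761)
86^128 ≡ 258^2 = 66564 ≡ 357 (mod 761)
86^256 ≡ 357^2 = 127449 ≡ 362 (mod 761)
86^512 ≡ 362^2 = 131044 ≡ 152 (mod 761)
86^854 = 86^512 · 86^256 · 86^64 · 86^16 · 86^4 · 86^2 ≡ 152 · 362 · 258 · 554 · 136 · 547 (mod 761).
Accumulate the product:
152 · 362 = 55024 ≡ 232
232 · 258 = 59856 ≡ 498
498 · 554 = 275892 ≡ 410
410 · 136 = 55760 ≡ 207
207 · 547 = 113229 ≡ 601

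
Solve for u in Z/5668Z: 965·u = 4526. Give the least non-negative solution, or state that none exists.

gcd(965, 5668) = 1, so a unique solution mod 5668 exists.
965⁻¹ ≡ 5157 (mod 5668).
u ≡ 5157·4526 ≡ 5426 (mod 5668).

5426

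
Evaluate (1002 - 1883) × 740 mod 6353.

1002 - 1883 = -881 ≡ 5472 (mod 6353)
5472 × 740 = 4049280 ≡ 2419 (mod 6353)

2419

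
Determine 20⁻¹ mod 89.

By the extended Euclidean algorithm:
89 = 4×20 + 9
20 = 2×9 + 2
9 = 4×2 + 1
2 = 2×1 + 0
gcd(20, 89) = 1, so the inverse exists.
Bézout: 1 = 9×89 − 40×20.
So 20⁻¹ ≡ −40 ≡ 49 (mod 89).

49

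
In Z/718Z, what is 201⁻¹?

693

Run the extended Euclidean algorithm:
718 = 3×201 + 115
201 = 1×115 + 86
115 = 1×86 + 29
86 = 2×29 + 28
29 = 1×28 + 1
28 = 28×1 + 0
gcd(201, 718) = 1, so the inverse exists.
Bézout: 1 = 7×718 − 25×201.
So 201⁻¹ ≡ −25 ≡ 693 (mod 718).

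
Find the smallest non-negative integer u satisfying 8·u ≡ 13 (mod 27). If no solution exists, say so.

5

gcd(8, 27) = 1, so a unique solution mod 27 exists.
8⁻¹ ≡ 17 (mod 27).
u ≡ 17·13 ≡ 5 (mod 27).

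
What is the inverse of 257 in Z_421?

249

By the extended Euclidean algorithm:
421 = 1×257 + 164
257 = 1×164 + 93
164 = 1×93 + 71
93 = 1×71 + 22
71 = 3×22 + 5
22 = 4×5 + 2
5 = 2×2 + 1
2 = 2×1 + 0
gcd(257, 421) = 1, so the inverse exists.
Back-substitute for 1:
1 = 1×5 − 2×2
  = −2×22 + 9×5
  = 9×71 − 29×22
  = −29×93 + 38×71
  = 38×164 − 67×93
  = −67×257 + 105×164
  = 105×421 − 172×257
So 257⁻¹ ≡ −172 ≡ 249 (mod 421).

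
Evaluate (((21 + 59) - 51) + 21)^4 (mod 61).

21 + 59 = 80 ≡ 19 (mod 61)
19 - 51 = -32 ≡ 29 (mod 61)
29 + 21 = 50
(50)^4 ≡ 1 (mod 61)

1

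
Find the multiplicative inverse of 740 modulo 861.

Run the extended Euclidean algorithm:
861 = 1·740 + 121
740 = 6·121 + 14
121 = 8·14 + 9
14 = 1·9 + 5
9 = 1·5 + 4
5 = 1·4 + 1
4 = 4·1 + 0
gcd(740, 861) = 1, so the inverse exists.
Back-substitute for 1:
1 = 1·5 − 1·4
  = −1·9 + 2·5
  = 2·14 − 3·9
  = −3·121 + 26·14
  = 26·740 − 159·121
  = −159·861 + 185·740
So 740⁻¹ ≡ 185 (mod 861).

185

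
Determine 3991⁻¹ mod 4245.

Run the extended Euclidean algorithm:
4245 = 1*3991 + 254
3991 = 15*254 + 181
254 = 1*181 + 73
181 = 2*73 + 35
73 = 2*35 + 3
35 = 11*3 + 2
3 = 1*2 + 1
2 = 2*1 + 0
gcd(3991, 4245) = 1, so the inverse exists.
Bézout: 1 = 1367*4245 − 1454*3991.
So 3991⁻¹ ≡ −1454 ≡ 2791 (mod 4245).

2791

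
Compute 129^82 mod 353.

94

By square-and-multiply:
82 in binary is 1010010, i.e. 82 = 64 + 16 + 2.
129^1 ≡ 129 (mod 353)
129^2 ≡ 129^2 = 16641 ≡ 50 (mod 353)
129^4 ≡ 50^2 = 2500 ≡ 29 (mod 353)
129^8 ≡ 29^2 = 841 ≡ 135 (mod 353)
129^16 ≡ 135^2 = 18225 ≡ 222 (mod 353)
129^32 ≡ 222^2 = 49284 ≡ 217 (mod 353)
129^64 ≡ 217^2 = 47089 ≡ 140 (mod 353)
129^82 = 129^64 × 129^16 × 129^2 ≡ 140 × 222 × 50 (mod 353).
Accumulate the product:
140 × 222 = 31080 ≡ 16
16 × 50 = 800 ≡ 94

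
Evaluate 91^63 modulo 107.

63 in binary is 111111, i.e. 63 = 32 + 16 + 8 + 4 + 2 + 1.
91^1 ≡ 91 (mod 107)
91^2 ≡ 91^2 = 8281 ≡ 42 (mod 107)
91^4 ≡ 42^2 = 1764 ≡ 52 (mod 107)
91^8 ≡ 52^2 = 2704 ≡ 29 (mod 107)
91^16 ≡ 29^2 = 841 ≡ 92 (mod 107)
91^32 ≡ 92^2 = 8464 ≡ 11 (mod 107)
91^63 = 91^32 × 91^16 × 91^8 × 91^4 × 91^2 × 91^1 ≡ 11 × 92 × 29 × 52 × 42 × 91 (mod 107).
Accumulate the product:
11 × 92 = 1012 ≡ 49
49 × 29 = 1421 ≡ 30
30 × 52 = 1560 ≡ 62
62 × 42 = 2604 ≡ 36
36 × 91 = 3276 ≡ 66

66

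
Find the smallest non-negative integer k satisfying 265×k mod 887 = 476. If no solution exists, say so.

293

gcd(265, 887) = 1, so a unique solution mod 887 exists.
265⁻¹ ≡ 241 (mod 887).
k ≡ 241×476 ≡ 293 (mod 887).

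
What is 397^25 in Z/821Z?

106

397^1 ≡ 397 (mod 821)
397^2 ≡ 397^2 = 157609 ≡ 798 (mod 821)
397^4 ≡ 798^2 = 636804 ≡ 529 (mod 821)
397^8 ≡ 529^2 = 279841 ≡ 701 (mod 821)
397^16 ≡ 701^2 = 491401 ≡ 443 (mod 821)
397^25 = 397^16 * 397^8 * 397^1 ≡ 443 * 701 * 397 (mod 821).
Accumulate the product:
443 * 701 = 310543 ≡ 205
205 * 397 = 81385 ≡ 106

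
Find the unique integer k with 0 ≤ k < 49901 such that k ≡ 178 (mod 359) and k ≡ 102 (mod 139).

28180

359⁻¹ mod 139: 359*127 ≡ 1 (mod 139), so 359⁻¹ ≡ 127.
k = 178 + 359*((102 − 178)*127 mod 139) = 178 + 359*78 = 28180.
Check: 28180 mod 359 = 178, 28180 mod 139 = 102. ✓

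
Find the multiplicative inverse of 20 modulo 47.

40

Apply the Euclidean algorithm and back-substitute:
47 = 2*20 + 7
20 = 2*7 + 6
7 = 1*6 + 1
6 = 6*1 + 0
gcd(20, 47) = 1, so the inverse exists.
Back-substitute for 1:
1 = 1*7 − 1*6
  = −1*20 + 3*7
  = 3*47 − 7*20
So 20⁻¹ ≡ −7 ≡ 40 (mod 47).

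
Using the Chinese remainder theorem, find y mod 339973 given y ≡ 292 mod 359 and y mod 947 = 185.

359⁻¹ mod 947: 359×153 ≡ 1 (mod 947), so 359⁻¹ ≡ 153.
y = 292 + 359×((185 − 292)×153 mod 947) = 292 + 359×675 = 242617.
Check: 242617 mod 359 = 292, 242617 mod 947 = 185. ✓

242617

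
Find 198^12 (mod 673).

198^1 ≡ 198 (mod 673)
198^2 ≡ 198^2 = 39204 ≡ 170 (mod 673)
198^4 ≡ 170^2 = 28900 ≡ 634 (mod 673)
198^8 ≡ 634^2 = 401956 ≡ 175 (mod 673)
198^12 = 198^8 · 198^4 ≡ 175 · 634 (mod 673).
175 · 634 = 110950 ≡ 578 (mod 673).

578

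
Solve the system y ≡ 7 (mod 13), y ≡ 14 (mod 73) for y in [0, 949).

13⁻¹ mod 73: 13×45 ≡ 1 (mod 73), so 13⁻¹ ≡ 45.
y = 7 + 13×((14 − 7)×45 mod 73) = 7 + 13×23 = 306.

306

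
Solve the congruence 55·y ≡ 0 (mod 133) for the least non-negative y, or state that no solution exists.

gcd(55, 133) = 1, so a unique solution mod 133 exists.
55⁻¹ ≡ 104 (mod 133).
y ≡ 104·0 ≡ 0 (mod 133).

0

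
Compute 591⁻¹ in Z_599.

524

599 = 1×591 + 8
591 = 73×8 + 7
8 = 1×7 + 1
7 = 7×1 + 0
gcd(591, 599) = 1, so the inverse exists.
Back-substitute for 1:
1 = 1×8 − 1×7
  = −1×591 + 74×8
  = 74×599 − 75×591
So 591⁻¹ ≡ −75 ≡ 524 (mod 599).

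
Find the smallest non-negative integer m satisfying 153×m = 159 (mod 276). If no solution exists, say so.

75

gcd(153, 276) = 3, and 3 | 159, so solutions exist.
Divide through by 3: 51×m ≡ 53 (mod 92).
51⁻¹ ≡ 83 (mod 92).
m ≡ 83×53 ≡ 75 (mod 92).
The smallest non-negative solution is m = 75.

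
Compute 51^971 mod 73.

By square-and-multiply:
971 in binary is 1111001011, i.e. 971 = 512 + 256 + 128 + 64 + 8 + 2 + 1.
51^1 ≡ 51 (mod 73)
51^2 ≡ 51^2 = 2601 ≡ 46 (mod 73)
51^4 ≡ 46^2 = 2116 ≡ 72 (mod 73)
51^8 ≡ 72^2 = 5184 ≡ 1 (mod 73)
51^16 ≡ 1^2 = 1 (mod 73)
51^32 ≡ 1^2 = 1 (mod 73)
51^64 ≡ 1^2 = 1 (mod 73)
51^128 ≡ 1^2 = 1 (mod 73)
51^256 ≡ 1^2 = 1 (mod 73)
51^512 ≡ 1^2 = 1 (mod 73)
51^971 = 51^512 * 51^256 * 51^128 * 51^64 * 51^8 * 51^2 * 51^1 ≡ 1 * 1 * 1 * 1 * 1 * 46 * 51 (mod 73).
Accumulate the product:
1 * 1 = 1
1 * 1 = 1
1 * 1 = 1
1 * 1 = 1
1 * 46 = 46
46 * 51 = 2346 ≡ 10

10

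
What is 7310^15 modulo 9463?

By square-and-multiply:
15 in binary is 1111, i.e. 15 = 8 + 4 + 2 + 1.
7310^1 ≡ 7310 (mod 9463)
7310^2 ≡ 7310^2 = 53436100 ≡ 8002 (mod 9463)
7310^4 ≡ 8002^2 = 64032004 ≡ 5346 (mod 9463)
7310^8 ≡ 5346^2 = 28579716 ≡ 1456 (mod 9463)
7310^15 = 7310^8 * 7310^4 * 7310^2 * 7310^1 ≡ 1456 * 5346 * 8002 * 7310 (mod 9463).
Accumulate the product:
1456 * 5346 = 7783776 ≡ 5190
5190 * 8002 = 41530380 ≡ 6736
6736 * 7310 = 49240160 ≡ 4171

4171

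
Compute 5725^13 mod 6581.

Compute successive squares:
13 in binary is 1101, i.e. 13 = 8 + 4 + 1.
5725^1 ≡ 5725 (mod 6581)
5725^2 ≡ 5725^2 = 32775625 ≡ 2245 (mod 6581)
5725^4 ≡ 2245^2 = 5040025 ≡ 5560 (mod 6581)
5725^8 ≡ 5560^2 = 30913600 ≡ 2643 (mod 6581)
5725^13 = 5725^8 × 5725^4 × 5725^1 ≡ 2643 × 5560 × 5725 (mod 6581).
Accumulate the product:
2643 × 5560 = 14695080 ≡ 6288
6288 × 5725 = 35998800 ≡ 730

730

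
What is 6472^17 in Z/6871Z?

5527

Compute successive squares:
6472^1 ≡ 6472 (mod 6871)
6472^2 ≡ 6472^2 = 41886784 ≡ 1168 (mod 6871)
6472^4 ≡ 1168^2 = 1364224 ≡ 3766 (mod 6871)
6472^8 ≡ 3766^2 = 14182756 ≡ 1012 (mod 6871)
6472^16 ≡ 1012^2 = 1024144 ≡ 365 (mod 6871)
6472^17 = 6472^16 * 6472^1 ≡ 365 * 6472 (mod 6871).
365 * 6472 = 2362280 ≡ 5527 (mod 6871).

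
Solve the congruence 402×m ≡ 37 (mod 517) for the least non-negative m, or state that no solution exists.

184

gcd(402, 517) = 1, so a unique solution mod 517 exists.
402⁻¹ ≡ 508 (mod 517).
m ≡ 508×37 ≡ 184 (mod 517).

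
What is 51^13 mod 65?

By square-and-multiply:
13 in binary is 1101, i.e. 13 = 8 + 4 + 1.
51^1 ≡ 51 (mod 65)
51^2 ≡ 51^2 = 2601 ≡ 1 (mod 65)
51^4 ≡ 1^2 = 1 (mod 65)
51^8 ≡ 1^2 = 1 (mod 65)
51^13 = 51^8 * 51^4 * 51^1 ≡ 1 * 1 * 51 (mod 65).
Accumulate the product:
1 * 1 = 1
1 * 51 = 51

51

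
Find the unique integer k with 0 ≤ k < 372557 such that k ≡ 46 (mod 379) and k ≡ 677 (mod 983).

379⁻¹ mod 983: 379*83 ≡ 1 (mod 983), so 379⁻¹ ≡ 83.
k = 46 + 379*((677 − 46)*83 mod 983) = 46 + 379*274 = 103892.

103892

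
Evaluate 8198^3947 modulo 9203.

By square-and-multiply:
8198^1 ≡ 8198 (mod 9203)
8198^2 ≡ 8198^2 = 67207204 ≡ 6898 (mod 9203)
8198^4 ≡ 6898^2 = 47582404 ≡ 2894 (mod 9203)
8198^8 ≡ 2894^2 = 8375236 ≡ 506 (mod 9203)
8198^16 ≡ 506^2 = 256036 ≡ 7555 (mod 9203)
8198^32 ≡ 7555^2 = 57078025 ≡ 1019 (mod 9203)
8198^64 ≡ 1019^2 = 1038361 ≡ 7625 (mod 9203)
8198^128 ≡ 7625^2 = 58140625 ≡ 5274 (mod 9203)
8198^256 ≡ 5274^2 = 27815076 ≡ 3610 (mod 9203)
8198^512 ≡ 3610^2 = 13032100 ≡ 652 (mod 9203)
8198^1024 ≡ 652^2 = 425104 ≡ 1766 (mod 9203)
8198^2048 ≡ 1766^2 = 3118756 ≡ 8142 (mod 9203)
8198^3947 = 8198^2048 × 8198^1024 × 8198^512 × 8198^256 × 8198^64 × 8198^32 × 8198^8 × 8198^2 × 8198^1 ≡ 8142 × 1766 × 652 × 3610 × 7625 × 1019 × 506 × 6898 × 8198 (mod 9203).
Accumulate the product:
8142 × 1766 = 14378772 ≡ 3686
3686 × 652 = 2403272 ≡ 1289
1289 × 3610 = 4653290 ≡ 5775
5775 × 7625 = 44034375 ≡ 7223
7223 × 1019 = 7360237 ≡ 7040
7040 × 506 = 3562240 ≡ 679
679 × 6898 = 4683742 ≡ 8618
8618 × 8198 = 70650364 ≡ 8136

8136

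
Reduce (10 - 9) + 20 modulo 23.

21

10 - 9 = 1
1 + 20 = 21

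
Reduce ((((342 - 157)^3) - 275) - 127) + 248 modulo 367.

354

342 - 157 = 185
(185)^3 ≡ 141 (mod 367)
141 - 275 = -134 ≡ 233 (mod 367)
233 - 127 = 106
106 + 248 = 354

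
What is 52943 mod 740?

403

52943 = 71*740 + 403, so 52943 ≡ 403 (mod 740).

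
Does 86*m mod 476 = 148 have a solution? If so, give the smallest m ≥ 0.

46

gcd(86, 476) = 2, and 2 | 148, so solutions exist.
Divide through by 2: 43*m = 74 (mod 238).
43⁻¹ ≡ 155 (mod 238).
m ≡ 155*74 ≡ 46 (mod 238).
The smallest non-negative solution is m = 46.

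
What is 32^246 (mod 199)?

140

By square-and-multiply:
246 in binary is 11110110, i.e. 246 = 128 + 64 + 32 + 16 + 4 + 2.
32^1 ≡ 32 (mod 199)
32^2 ≡ 32^2 = 1024 ≡ 29 (mod 199)
32^4 ≡ 29^2 = 841 ≡ 45 (mod 199)
32^8 ≡ 45^2 = 2025 ≡ 35 (mod 199)
32^16 ≡ 35^2 = 1225 ≡ 31 (mod 199)
32^32 ≡ 31^2 = 961 ≡ 165 (mod 199)
32^64 ≡ 165^2 = 27225 ≡ 161 (mod 199)
32^128 ≡ 161^2 = 25921 ≡ 51 (mod 199)
32^246 = 32^128 × 32^64 × 32^32 × 32^16 × 32^4 × 32^2 ≡ 51 × 161 × 165 × 31 × 45 × 29 (mod 199).
Accumulate the product:
51 × 161 = 8211 ≡ 52
52 × 165 = 8580 ≡ 23
23 × 31 = 713 ≡ 116
116 × 45 = 5220 ≡ 46
46 × 29 = 1334 ≡ 140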